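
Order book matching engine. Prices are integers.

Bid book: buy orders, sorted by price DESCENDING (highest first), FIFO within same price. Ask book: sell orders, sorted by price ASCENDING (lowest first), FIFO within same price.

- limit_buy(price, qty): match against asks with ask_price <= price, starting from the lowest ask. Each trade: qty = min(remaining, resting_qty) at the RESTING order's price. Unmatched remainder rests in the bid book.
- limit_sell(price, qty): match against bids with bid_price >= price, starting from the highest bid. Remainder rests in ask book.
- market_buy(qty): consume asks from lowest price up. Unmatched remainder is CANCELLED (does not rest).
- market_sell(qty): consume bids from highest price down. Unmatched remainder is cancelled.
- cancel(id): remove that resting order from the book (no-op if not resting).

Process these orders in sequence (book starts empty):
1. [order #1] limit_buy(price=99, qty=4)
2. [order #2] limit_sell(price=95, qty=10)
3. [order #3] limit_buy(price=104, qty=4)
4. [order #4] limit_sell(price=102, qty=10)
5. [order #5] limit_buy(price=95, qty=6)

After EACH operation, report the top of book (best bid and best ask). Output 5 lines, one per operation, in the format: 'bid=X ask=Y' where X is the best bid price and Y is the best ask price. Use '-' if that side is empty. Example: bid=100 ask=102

After op 1 [order #1] limit_buy(price=99, qty=4): fills=none; bids=[#1:4@99] asks=[-]
After op 2 [order #2] limit_sell(price=95, qty=10): fills=#1x#2:4@99; bids=[-] asks=[#2:6@95]
After op 3 [order #3] limit_buy(price=104, qty=4): fills=#3x#2:4@95; bids=[-] asks=[#2:2@95]
After op 4 [order #4] limit_sell(price=102, qty=10): fills=none; bids=[-] asks=[#2:2@95 #4:10@102]
After op 5 [order #5] limit_buy(price=95, qty=6): fills=#5x#2:2@95; bids=[#5:4@95] asks=[#4:10@102]

Answer: bid=99 ask=-
bid=- ask=95
bid=- ask=95
bid=- ask=95
bid=95 ask=102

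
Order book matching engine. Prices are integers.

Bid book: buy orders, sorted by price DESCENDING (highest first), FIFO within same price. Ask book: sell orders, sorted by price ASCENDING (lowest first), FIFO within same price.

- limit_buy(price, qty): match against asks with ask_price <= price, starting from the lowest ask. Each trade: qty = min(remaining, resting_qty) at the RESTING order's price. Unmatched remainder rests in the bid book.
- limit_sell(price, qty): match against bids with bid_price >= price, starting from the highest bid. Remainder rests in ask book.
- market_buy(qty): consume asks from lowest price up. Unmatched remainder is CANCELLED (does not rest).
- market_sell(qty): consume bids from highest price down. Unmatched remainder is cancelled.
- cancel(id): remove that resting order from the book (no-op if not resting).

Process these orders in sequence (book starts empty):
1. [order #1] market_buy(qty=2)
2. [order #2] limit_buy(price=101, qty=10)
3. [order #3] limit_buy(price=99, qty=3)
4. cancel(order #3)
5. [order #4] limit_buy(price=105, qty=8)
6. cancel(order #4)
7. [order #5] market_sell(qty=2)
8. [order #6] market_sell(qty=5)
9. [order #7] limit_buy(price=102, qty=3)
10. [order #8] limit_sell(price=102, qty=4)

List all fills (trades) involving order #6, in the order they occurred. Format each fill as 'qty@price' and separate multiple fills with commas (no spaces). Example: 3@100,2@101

Answer: 5@101

Derivation:
After op 1 [order #1] market_buy(qty=2): fills=none; bids=[-] asks=[-]
After op 2 [order #2] limit_buy(price=101, qty=10): fills=none; bids=[#2:10@101] asks=[-]
After op 3 [order #3] limit_buy(price=99, qty=3): fills=none; bids=[#2:10@101 #3:3@99] asks=[-]
After op 4 cancel(order #3): fills=none; bids=[#2:10@101] asks=[-]
After op 5 [order #4] limit_buy(price=105, qty=8): fills=none; bids=[#4:8@105 #2:10@101] asks=[-]
After op 6 cancel(order #4): fills=none; bids=[#2:10@101] asks=[-]
After op 7 [order #5] market_sell(qty=2): fills=#2x#5:2@101; bids=[#2:8@101] asks=[-]
After op 8 [order #6] market_sell(qty=5): fills=#2x#6:5@101; bids=[#2:3@101] asks=[-]
After op 9 [order #7] limit_buy(price=102, qty=3): fills=none; bids=[#7:3@102 #2:3@101] asks=[-]
After op 10 [order #8] limit_sell(price=102, qty=4): fills=#7x#8:3@102; bids=[#2:3@101] asks=[#8:1@102]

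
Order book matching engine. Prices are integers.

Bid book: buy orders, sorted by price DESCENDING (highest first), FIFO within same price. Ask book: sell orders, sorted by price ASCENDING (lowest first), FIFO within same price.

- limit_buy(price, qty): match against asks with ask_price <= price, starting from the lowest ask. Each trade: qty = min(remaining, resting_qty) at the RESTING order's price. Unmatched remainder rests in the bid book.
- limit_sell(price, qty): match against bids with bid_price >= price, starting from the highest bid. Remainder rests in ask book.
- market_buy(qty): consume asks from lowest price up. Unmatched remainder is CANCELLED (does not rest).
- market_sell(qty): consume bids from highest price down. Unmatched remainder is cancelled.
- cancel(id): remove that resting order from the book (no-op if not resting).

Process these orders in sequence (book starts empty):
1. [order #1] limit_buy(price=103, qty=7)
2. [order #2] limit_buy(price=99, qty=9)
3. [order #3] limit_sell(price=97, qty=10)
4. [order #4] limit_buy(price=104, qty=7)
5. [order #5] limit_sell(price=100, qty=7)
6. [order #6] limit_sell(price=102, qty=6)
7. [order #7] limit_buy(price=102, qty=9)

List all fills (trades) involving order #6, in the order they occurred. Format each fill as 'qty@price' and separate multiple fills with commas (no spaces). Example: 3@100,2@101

After op 1 [order #1] limit_buy(price=103, qty=7): fills=none; bids=[#1:7@103] asks=[-]
After op 2 [order #2] limit_buy(price=99, qty=9): fills=none; bids=[#1:7@103 #2:9@99] asks=[-]
After op 3 [order #3] limit_sell(price=97, qty=10): fills=#1x#3:7@103 #2x#3:3@99; bids=[#2:6@99] asks=[-]
After op 4 [order #4] limit_buy(price=104, qty=7): fills=none; bids=[#4:7@104 #2:6@99] asks=[-]
After op 5 [order #5] limit_sell(price=100, qty=7): fills=#4x#5:7@104; bids=[#2:6@99] asks=[-]
After op 6 [order #6] limit_sell(price=102, qty=6): fills=none; bids=[#2:6@99] asks=[#6:6@102]
After op 7 [order #7] limit_buy(price=102, qty=9): fills=#7x#6:6@102; bids=[#7:3@102 #2:6@99] asks=[-]

Answer: 6@102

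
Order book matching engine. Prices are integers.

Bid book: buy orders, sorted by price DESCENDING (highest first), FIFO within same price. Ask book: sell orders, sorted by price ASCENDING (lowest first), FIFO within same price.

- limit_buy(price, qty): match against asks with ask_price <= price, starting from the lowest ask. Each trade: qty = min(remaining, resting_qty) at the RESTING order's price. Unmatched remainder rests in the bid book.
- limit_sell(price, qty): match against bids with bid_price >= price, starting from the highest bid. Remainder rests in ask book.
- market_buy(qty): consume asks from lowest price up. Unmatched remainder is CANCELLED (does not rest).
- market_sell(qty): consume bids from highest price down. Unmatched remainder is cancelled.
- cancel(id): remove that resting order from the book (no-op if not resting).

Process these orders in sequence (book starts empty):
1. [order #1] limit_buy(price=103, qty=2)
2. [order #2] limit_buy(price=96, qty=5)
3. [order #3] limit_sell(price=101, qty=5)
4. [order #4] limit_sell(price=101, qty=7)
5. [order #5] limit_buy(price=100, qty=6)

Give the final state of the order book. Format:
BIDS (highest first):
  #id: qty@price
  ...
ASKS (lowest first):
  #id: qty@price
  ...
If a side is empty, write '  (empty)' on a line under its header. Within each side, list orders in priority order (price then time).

Answer: BIDS (highest first):
  #5: 6@100
  #2: 5@96
ASKS (lowest first):
  #3: 3@101
  #4: 7@101

Derivation:
After op 1 [order #1] limit_buy(price=103, qty=2): fills=none; bids=[#1:2@103] asks=[-]
After op 2 [order #2] limit_buy(price=96, qty=5): fills=none; bids=[#1:2@103 #2:5@96] asks=[-]
After op 3 [order #3] limit_sell(price=101, qty=5): fills=#1x#3:2@103; bids=[#2:5@96] asks=[#3:3@101]
After op 4 [order #4] limit_sell(price=101, qty=7): fills=none; bids=[#2:5@96] asks=[#3:3@101 #4:7@101]
After op 5 [order #5] limit_buy(price=100, qty=6): fills=none; bids=[#5:6@100 #2:5@96] asks=[#3:3@101 #4:7@101]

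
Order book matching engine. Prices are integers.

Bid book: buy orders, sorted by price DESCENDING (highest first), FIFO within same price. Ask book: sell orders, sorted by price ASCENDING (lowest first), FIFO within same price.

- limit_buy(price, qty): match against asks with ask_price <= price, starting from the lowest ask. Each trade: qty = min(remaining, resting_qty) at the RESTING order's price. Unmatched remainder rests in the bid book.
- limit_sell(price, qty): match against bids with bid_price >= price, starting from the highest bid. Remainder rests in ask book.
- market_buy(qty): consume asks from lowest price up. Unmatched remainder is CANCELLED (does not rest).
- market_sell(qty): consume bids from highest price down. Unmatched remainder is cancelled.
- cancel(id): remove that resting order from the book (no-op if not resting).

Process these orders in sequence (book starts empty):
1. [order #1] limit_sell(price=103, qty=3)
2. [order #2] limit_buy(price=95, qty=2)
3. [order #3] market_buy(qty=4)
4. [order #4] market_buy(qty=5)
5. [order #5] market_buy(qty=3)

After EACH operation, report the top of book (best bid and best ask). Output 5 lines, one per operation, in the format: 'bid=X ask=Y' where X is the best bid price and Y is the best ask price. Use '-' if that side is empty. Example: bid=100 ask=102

Answer: bid=- ask=103
bid=95 ask=103
bid=95 ask=-
bid=95 ask=-
bid=95 ask=-

Derivation:
After op 1 [order #1] limit_sell(price=103, qty=3): fills=none; bids=[-] asks=[#1:3@103]
After op 2 [order #2] limit_buy(price=95, qty=2): fills=none; bids=[#2:2@95] asks=[#1:3@103]
After op 3 [order #3] market_buy(qty=4): fills=#3x#1:3@103; bids=[#2:2@95] asks=[-]
After op 4 [order #4] market_buy(qty=5): fills=none; bids=[#2:2@95] asks=[-]
After op 5 [order #5] market_buy(qty=3): fills=none; bids=[#2:2@95] asks=[-]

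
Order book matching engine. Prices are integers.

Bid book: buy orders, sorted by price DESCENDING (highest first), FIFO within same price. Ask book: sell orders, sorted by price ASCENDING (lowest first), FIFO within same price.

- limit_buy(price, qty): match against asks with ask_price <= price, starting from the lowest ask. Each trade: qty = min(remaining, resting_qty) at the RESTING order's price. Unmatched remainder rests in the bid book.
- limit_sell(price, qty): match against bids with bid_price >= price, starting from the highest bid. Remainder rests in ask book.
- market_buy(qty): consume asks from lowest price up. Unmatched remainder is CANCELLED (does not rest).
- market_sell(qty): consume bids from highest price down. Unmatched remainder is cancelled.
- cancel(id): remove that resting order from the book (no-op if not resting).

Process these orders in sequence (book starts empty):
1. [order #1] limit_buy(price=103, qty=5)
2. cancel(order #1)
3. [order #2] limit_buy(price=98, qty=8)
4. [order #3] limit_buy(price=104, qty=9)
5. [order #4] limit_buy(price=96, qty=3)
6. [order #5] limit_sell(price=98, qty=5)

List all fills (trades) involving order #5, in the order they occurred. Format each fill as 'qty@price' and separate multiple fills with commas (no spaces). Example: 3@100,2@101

Answer: 5@104

Derivation:
After op 1 [order #1] limit_buy(price=103, qty=5): fills=none; bids=[#1:5@103] asks=[-]
After op 2 cancel(order #1): fills=none; bids=[-] asks=[-]
After op 3 [order #2] limit_buy(price=98, qty=8): fills=none; bids=[#2:8@98] asks=[-]
After op 4 [order #3] limit_buy(price=104, qty=9): fills=none; bids=[#3:9@104 #2:8@98] asks=[-]
After op 5 [order #4] limit_buy(price=96, qty=3): fills=none; bids=[#3:9@104 #2:8@98 #4:3@96] asks=[-]
After op 6 [order #5] limit_sell(price=98, qty=5): fills=#3x#5:5@104; bids=[#3:4@104 #2:8@98 #4:3@96] asks=[-]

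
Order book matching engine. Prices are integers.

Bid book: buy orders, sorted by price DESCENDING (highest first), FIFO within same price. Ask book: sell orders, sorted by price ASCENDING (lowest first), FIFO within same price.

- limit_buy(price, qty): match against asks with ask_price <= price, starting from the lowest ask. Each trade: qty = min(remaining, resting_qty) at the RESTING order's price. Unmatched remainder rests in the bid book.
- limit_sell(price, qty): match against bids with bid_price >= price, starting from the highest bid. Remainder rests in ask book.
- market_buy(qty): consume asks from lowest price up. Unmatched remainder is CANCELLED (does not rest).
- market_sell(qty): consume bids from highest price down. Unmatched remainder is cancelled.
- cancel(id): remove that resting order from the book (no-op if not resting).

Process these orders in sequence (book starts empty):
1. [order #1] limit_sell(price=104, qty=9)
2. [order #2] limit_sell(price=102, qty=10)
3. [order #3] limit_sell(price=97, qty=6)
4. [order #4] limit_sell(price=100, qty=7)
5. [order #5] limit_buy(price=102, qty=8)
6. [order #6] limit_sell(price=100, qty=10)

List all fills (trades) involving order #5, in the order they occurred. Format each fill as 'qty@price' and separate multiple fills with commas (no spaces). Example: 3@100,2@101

After op 1 [order #1] limit_sell(price=104, qty=9): fills=none; bids=[-] asks=[#1:9@104]
After op 2 [order #2] limit_sell(price=102, qty=10): fills=none; bids=[-] asks=[#2:10@102 #1:9@104]
After op 3 [order #3] limit_sell(price=97, qty=6): fills=none; bids=[-] asks=[#3:6@97 #2:10@102 #1:9@104]
After op 4 [order #4] limit_sell(price=100, qty=7): fills=none; bids=[-] asks=[#3:6@97 #4:7@100 #2:10@102 #1:9@104]
After op 5 [order #5] limit_buy(price=102, qty=8): fills=#5x#3:6@97 #5x#4:2@100; bids=[-] asks=[#4:5@100 #2:10@102 #1:9@104]
After op 6 [order #6] limit_sell(price=100, qty=10): fills=none; bids=[-] asks=[#4:5@100 #6:10@100 #2:10@102 #1:9@104]

Answer: 6@97,2@100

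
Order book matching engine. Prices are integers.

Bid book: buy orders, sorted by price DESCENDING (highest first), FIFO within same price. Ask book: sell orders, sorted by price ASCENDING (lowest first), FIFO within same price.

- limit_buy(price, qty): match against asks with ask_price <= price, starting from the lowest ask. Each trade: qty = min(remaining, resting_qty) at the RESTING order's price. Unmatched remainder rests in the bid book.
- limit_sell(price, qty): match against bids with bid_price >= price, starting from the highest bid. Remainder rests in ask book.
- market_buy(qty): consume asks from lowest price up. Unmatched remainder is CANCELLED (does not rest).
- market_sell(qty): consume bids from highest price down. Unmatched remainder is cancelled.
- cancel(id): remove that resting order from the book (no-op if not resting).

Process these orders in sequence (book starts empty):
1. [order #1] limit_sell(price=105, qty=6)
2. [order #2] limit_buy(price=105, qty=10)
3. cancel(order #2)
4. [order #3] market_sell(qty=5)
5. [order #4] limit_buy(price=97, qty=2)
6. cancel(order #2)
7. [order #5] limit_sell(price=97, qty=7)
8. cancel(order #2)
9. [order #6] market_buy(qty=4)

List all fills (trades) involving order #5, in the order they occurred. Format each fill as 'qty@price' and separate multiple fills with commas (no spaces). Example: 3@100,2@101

After op 1 [order #1] limit_sell(price=105, qty=6): fills=none; bids=[-] asks=[#1:6@105]
After op 2 [order #2] limit_buy(price=105, qty=10): fills=#2x#1:6@105; bids=[#2:4@105] asks=[-]
After op 3 cancel(order #2): fills=none; bids=[-] asks=[-]
After op 4 [order #3] market_sell(qty=5): fills=none; bids=[-] asks=[-]
After op 5 [order #4] limit_buy(price=97, qty=2): fills=none; bids=[#4:2@97] asks=[-]
After op 6 cancel(order #2): fills=none; bids=[#4:2@97] asks=[-]
After op 7 [order #5] limit_sell(price=97, qty=7): fills=#4x#5:2@97; bids=[-] asks=[#5:5@97]
After op 8 cancel(order #2): fills=none; bids=[-] asks=[#5:5@97]
After op 9 [order #6] market_buy(qty=4): fills=#6x#5:4@97; bids=[-] asks=[#5:1@97]

Answer: 2@97,4@97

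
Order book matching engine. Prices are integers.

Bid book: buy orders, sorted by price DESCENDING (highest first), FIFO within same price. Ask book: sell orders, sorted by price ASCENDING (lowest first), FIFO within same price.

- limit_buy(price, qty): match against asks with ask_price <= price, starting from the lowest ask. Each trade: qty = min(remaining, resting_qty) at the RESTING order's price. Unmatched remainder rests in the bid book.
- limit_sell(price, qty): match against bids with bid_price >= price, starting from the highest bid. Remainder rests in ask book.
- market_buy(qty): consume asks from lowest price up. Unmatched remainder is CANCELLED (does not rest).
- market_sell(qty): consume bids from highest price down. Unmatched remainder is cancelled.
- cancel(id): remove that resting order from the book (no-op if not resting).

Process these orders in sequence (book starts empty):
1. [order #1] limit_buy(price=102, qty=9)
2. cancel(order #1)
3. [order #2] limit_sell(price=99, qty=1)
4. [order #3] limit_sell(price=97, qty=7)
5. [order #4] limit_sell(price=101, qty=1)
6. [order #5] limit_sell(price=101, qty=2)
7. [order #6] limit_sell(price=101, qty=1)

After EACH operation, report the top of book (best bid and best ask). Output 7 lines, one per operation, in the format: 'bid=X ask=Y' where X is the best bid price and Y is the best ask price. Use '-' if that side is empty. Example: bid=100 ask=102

After op 1 [order #1] limit_buy(price=102, qty=9): fills=none; bids=[#1:9@102] asks=[-]
After op 2 cancel(order #1): fills=none; bids=[-] asks=[-]
After op 3 [order #2] limit_sell(price=99, qty=1): fills=none; bids=[-] asks=[#2:1@99]
After op 4 [order #3] limit_sell(price=97, qty=7): fills=none; bids=[-] asks=[#3:7@97 #2:1@99]
After op 5 [order #4] limit_sell(price=101, qty=1): fills=none; bids=[-] asks=[#3:7@97 #2:1@99 #4:1@101]
After op 6 [order #5] limit_sell(price=101, qty=2): fills=none; bids=[-] asks=[#3:7@97 #2:1@99 #4:1@101 #5:2@101]
After op 7 [order #6] limit_sell(price=101, qty=1): fills=none; bids=[-] asks=[#3:7@97 #2:1@99 #4:1@101 #5:2@101 #6:1@101]

Answer: bid=102 ask=-
bid=- ask=-
bid=- ask=99
bid=- ask=97
bid=- ask=97
bid=- ask=97
bid=- ask=97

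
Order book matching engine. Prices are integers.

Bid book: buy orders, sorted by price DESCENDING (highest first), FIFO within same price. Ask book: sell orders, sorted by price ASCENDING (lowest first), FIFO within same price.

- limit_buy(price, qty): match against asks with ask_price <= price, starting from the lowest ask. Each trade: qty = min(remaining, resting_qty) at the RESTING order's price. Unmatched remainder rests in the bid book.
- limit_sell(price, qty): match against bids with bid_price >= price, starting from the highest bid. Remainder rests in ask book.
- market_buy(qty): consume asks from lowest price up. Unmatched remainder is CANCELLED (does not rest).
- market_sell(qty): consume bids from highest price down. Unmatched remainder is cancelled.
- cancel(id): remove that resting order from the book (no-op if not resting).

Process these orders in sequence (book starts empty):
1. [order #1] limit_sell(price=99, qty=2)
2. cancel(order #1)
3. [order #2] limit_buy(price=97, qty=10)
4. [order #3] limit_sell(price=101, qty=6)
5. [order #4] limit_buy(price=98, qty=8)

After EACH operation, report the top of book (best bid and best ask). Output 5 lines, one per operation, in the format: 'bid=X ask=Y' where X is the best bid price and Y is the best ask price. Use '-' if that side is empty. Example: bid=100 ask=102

After op 1 [order #1] limit_sell(price=99, qty=2): fills=none; bids=[-] asks=[#1:2@99]
After op 2 cancel(order #1): fills=none; bids=[-] asks=[-]
After op 3 [order #2] limit_buy(price=97, qty=10): fills=none; bids=[#2:10@97] asks=[-]
After op 4 [order #3] limit_sell(price=101, qty=6): fills=none; bids=[#2:10@97] asks=[#3:6@101]
After op 5 [order #4] limit_buy(price=98, qty=8): fills=none; bids=[#4:8@98 #2:10@97] asks=[#3:6@101]

Answer: bid=- ask=99
bid=- ask=-
bid=97 ask=-
bid=97 ask=101
bid=98 ask=101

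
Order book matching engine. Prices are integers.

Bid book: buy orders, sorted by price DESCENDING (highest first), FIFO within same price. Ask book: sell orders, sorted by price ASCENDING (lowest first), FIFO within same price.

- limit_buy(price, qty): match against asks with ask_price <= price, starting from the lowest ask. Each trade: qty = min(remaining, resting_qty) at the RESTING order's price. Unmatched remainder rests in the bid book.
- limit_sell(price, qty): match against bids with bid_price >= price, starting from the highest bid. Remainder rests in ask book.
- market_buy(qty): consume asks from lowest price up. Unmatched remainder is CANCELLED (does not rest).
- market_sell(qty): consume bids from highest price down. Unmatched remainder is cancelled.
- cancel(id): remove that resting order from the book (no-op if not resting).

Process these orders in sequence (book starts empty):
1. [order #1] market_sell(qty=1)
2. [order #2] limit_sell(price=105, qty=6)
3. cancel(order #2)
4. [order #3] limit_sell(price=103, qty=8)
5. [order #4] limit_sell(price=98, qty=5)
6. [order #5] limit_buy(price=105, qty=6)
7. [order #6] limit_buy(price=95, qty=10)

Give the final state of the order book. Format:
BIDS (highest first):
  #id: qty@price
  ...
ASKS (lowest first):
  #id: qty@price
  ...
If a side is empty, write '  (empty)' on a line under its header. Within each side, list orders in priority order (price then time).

Answer: BIDS (highest first):
  #6: 10@95
ASKS (lowest first):
  #3: 7@103

Derivation:
After op 1 [order #1] market_sell(qty=1): fills=none; bids=[-] asks=[-]
After op 2 [order #2] limit_sell(price=105, qty=6): fills=none; bids=[-] asks=[#2:6@105]
After op 3 cancel(order #2): fills=none; bids=[-] asks=[-]
After op 4 [order #3] limit_sell(price=103, qty=8): fills=none; bids=[-] asks=[#3:8@103]
After op 5 [order #4] limit_sell(price=98, qty=5): fills=none; bids=[-] asks=[#4:5@98 #3:8@103]
After op 6 [order #5] limit_buy(price=105, qty=6): fills=#5x#4:5@98 #5x#3:1@103; bids=[-] asks=[#3:7@103]
After op 7 [order #6] limit_buy(price=95, qty=10): fills=none; bids=[#6:10@95] asks=[#3:7@103]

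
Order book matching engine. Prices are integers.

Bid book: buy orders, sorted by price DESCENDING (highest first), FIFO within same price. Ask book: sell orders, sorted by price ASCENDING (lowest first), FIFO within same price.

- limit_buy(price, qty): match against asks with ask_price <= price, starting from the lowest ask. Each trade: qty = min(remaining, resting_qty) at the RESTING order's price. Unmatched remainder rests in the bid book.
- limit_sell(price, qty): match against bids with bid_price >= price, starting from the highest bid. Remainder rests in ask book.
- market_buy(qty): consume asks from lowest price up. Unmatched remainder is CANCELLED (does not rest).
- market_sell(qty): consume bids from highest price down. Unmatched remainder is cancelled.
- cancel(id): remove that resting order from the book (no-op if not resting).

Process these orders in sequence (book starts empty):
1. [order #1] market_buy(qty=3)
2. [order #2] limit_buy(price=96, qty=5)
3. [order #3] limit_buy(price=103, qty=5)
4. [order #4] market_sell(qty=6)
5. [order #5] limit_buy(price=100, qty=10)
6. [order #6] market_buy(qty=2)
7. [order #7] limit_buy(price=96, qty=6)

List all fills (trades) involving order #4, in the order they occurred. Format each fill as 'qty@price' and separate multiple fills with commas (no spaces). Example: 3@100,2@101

After op 1 [order #1] market_buy(qty=3): fills=none; bids=[-] asks=[-]
After op 2 [order #2] limit_buy(price=96, qty=5): fills=none; bids=[#2:5@96] asks=[-]
After op 3 [order #3] limit_buy(price=103, qty=5): fills=none; bids=[#3:5@103 #2:5@96] asks=[-]
After op 4 [order #4] market_sell(qty=6): fills=#3x#4:5@103 #2x#4:1@96; bids=[#2:4@96] asks=[-]
After op 5 [order #5] limit_buy(price=100, qty=10): fills=none; bids=[#5:10@100 #2:4@96] asks=[-]
After op 6 [order #6] market_buy(qty=2): fills=none; bids=[#5:10@100 #2:4@96] asks=[-]
After op 7 [order #7] limit_buy(price=96, qty=6): fills=none; bids=[#5:10@100 #2:4@96 #7:6@96] asks=[-]

Answer: 5@103,1@96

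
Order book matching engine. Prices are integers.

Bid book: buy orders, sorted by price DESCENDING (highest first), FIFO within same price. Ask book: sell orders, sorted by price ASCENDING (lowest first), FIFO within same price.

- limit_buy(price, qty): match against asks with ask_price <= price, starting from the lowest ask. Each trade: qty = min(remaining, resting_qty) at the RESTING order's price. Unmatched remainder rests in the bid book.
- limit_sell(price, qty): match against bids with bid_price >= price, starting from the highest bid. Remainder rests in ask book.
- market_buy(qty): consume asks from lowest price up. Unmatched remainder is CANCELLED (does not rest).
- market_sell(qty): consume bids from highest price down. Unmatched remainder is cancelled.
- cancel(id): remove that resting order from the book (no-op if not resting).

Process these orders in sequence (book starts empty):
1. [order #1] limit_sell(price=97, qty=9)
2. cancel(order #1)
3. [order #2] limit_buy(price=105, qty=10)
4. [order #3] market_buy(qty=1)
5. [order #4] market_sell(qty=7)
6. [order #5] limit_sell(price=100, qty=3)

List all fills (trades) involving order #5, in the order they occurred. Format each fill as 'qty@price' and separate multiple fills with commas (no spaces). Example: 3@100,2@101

Answer: 3@105

Derivation:
After op 1 [order #1] limit_sell(price=97, qty=9): fills=none; bids=[-] asks=[#1:9@97]
After op 2 cancel(order #1): fills=none; bids=[-] asks=[-]
After op 3 [order #2] limit_buy(price=105, qty=10): fills=none; bids=[#2:10@105] asks=[-]
After op 4 [order #3] market_buy(qty=1): fills=none; bids=[#2:10@105] asks=[-]
After op 5 [order #4] market_sell(qty=7): fills=#2x#4:7@105; bids=[#2:3@105] asks=[-]
After op 6 [order #5] limit_sell(price=100, qty=3): fills=#2x#5:3@105; bids=[-] asks=[-]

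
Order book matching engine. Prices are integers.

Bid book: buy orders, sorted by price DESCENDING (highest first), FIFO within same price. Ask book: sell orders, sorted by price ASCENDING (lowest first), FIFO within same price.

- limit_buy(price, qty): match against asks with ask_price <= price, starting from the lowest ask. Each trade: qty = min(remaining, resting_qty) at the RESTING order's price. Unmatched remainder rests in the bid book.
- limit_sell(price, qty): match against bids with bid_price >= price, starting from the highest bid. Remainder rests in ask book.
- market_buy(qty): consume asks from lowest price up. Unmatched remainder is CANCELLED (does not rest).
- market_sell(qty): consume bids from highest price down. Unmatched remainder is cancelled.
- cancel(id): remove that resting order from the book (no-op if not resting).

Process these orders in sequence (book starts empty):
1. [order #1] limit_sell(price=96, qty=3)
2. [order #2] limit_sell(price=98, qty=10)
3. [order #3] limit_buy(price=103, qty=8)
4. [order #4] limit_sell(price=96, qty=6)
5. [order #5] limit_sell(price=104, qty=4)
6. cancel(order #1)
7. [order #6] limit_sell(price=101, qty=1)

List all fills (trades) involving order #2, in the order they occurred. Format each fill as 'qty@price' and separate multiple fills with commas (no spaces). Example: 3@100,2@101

Answer: 5@98

Derivation:
After op 1 [order #1] limit_sell(price=96, qty=3): fills=none; bids=[-] asks=[#1:3@96]
After op 2 [order #2] limit_sell(price=98, qty=10): fills=none; bids=[-] asks=[#1:3@96 #2:10@98]
After op 3 [order #3] limit_buy(price=103, qty=8): fills=#3x#1:3@96 #3x#2:5@98; bids=[-] asks=[#2:5@98]
After op 4 [order #4] limit_sell(price=96, qty=6): fills=none; bids=[-] asks=[#4:6@96 #2:5@98]
After op 5 [order #5] limit_sell(price=104, qty=4): fills=none; bids=[-] asks=[#4:6@96 #2:5@98 #5:4@104]
After op 6 cancel(order #1): fills=none; bids=[-] asks=[#4:6@96 #2:5@98 #5:4@104]
After op 7 [order #6] limit_sell(price=101, qty=1): fills=none; bids=[-] asks=[#4:6@96 #2:5@98 #6:1@101 #5:4@104]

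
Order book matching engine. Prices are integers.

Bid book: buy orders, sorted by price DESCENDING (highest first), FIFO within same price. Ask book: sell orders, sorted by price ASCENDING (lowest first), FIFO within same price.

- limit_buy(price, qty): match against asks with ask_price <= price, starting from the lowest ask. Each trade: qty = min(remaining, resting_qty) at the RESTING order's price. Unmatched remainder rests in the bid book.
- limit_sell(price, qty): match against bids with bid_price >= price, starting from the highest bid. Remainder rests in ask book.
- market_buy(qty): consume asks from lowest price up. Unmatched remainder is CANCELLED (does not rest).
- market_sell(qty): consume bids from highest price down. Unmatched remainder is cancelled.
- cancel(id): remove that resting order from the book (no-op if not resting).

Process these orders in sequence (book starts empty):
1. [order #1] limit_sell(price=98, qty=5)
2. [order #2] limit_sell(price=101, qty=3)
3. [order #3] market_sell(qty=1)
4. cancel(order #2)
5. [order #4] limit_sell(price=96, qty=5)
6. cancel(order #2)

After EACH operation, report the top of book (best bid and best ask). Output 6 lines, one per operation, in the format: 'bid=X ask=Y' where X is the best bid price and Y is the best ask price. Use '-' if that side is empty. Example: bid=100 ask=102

Answer: bid=- ask=98
bid=- ask=98
bid=- ask=98
bid=- ask=98
bid=- ask=96
bid=- ask=96

Derivation:
After op 1 [order #1] limit_sell(price=98, qty=5): fills=none; bids=[-] asks=[#1:5@98]
After op 2 [order #2] limit_sell(price=101, qty=3): fills=none; bids=[-] asks=[#1:5@98 #2:3@101]
After op 3 [order #3] market_sell(qty=1): fills=none; bids=[-] asks=[#1:5@98 #2:3@101]
After op 4 cancel(order #2): fills=none; bids=[-] asks=[#1:5@98]
After op 5 [order #4] limit_sell(price=96, qty=5): fills=none; bids=[-] asks=[#4:5@96 #1:5@98]
After op 6 cancel(order #2): fills=none; bids=[-] asks=[#4:5@96 #1:5@98]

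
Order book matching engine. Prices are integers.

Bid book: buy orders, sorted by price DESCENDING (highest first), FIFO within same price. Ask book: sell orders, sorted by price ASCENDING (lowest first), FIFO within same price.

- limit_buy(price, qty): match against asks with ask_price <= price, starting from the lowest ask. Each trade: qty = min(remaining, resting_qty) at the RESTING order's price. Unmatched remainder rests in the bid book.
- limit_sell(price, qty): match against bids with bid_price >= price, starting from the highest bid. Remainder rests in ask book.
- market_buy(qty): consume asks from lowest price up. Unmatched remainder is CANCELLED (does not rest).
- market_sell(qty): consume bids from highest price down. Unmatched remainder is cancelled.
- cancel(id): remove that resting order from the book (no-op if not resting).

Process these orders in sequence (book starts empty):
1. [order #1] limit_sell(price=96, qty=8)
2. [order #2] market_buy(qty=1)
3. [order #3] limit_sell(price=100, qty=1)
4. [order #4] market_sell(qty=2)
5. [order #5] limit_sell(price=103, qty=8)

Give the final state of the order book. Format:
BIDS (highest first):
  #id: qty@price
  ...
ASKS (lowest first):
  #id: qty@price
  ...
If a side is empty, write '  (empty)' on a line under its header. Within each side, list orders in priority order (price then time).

After op 1 [order #1] limit_sell(price=96, qty=8): fills=none; bids=[-] asks=[#1:8@96]
After op 2 [order #2] market_buy(qty=1): fills=#2x#1:1@96; bids=[-] asks=[#1:7@96]
After op 3 [order #3] limit_sell(price=100, qty=1): fills=none; bids=[-] asks=[#1:7@96 #3:1@100]
After op 4 [order #4] market_sell(qty=2): fills=none; bids=[-] asks=[#1:7@96 #3:1@100]
After op 5 [order #5] limit_sell(price=103, qty=8): fills=none; bids=[-] asks=[#1:7@96 #3:1@100 #5:8@103]

Answer: BIDS (highest first):
  (empty)
ASKS (lowest first):
  #1: 7@96
  #3: 1@100
  #5: 8@103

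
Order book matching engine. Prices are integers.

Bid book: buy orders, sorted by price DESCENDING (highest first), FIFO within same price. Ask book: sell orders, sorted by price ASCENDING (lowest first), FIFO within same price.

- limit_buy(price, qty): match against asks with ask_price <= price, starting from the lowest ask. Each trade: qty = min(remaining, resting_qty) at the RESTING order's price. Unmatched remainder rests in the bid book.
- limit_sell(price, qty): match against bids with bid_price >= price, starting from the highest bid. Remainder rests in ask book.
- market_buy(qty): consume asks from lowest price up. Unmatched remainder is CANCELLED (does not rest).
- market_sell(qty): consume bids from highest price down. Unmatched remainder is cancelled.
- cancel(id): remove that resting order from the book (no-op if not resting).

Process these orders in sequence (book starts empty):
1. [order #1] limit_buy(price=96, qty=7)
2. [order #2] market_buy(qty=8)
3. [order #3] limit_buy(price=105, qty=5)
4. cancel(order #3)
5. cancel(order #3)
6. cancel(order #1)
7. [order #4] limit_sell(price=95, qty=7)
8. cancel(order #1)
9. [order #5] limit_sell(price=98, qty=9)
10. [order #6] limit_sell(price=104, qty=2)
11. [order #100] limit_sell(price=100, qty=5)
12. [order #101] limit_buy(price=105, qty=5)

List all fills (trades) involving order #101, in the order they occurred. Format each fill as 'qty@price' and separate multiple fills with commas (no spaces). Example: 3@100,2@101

Answer: 5@95

Derivation:
After op 1 [order #1] limit_buy(price=96, qty=7): fills=none; bids=[#1:7@96] asks=[-]
After op 2 [order #2] market_buy(qty=8): fills=none; bids=[#1:7@96] asks=[-]
After op 3 [order #3] limit_buy(price=105, qty=5): fills=none; bids=[#3:5@105 #1:7@96] asks=[-]
After op 4 cancel(order #3): fills=none; bids=[#1:7@96] asks=[-]
After op 5 cancel(order #3): fills=none; bids=[#1:7@96] asks=[-]
After op 6 cancel(order #1): fills=none; bids=[-] asks=[-]
After op 7 [order #4] limit_sell(price=95, qty=7): fills=none; bids=[-] asks=[#4:7@95]
After op 8 cancel(order #1): fills=none; bids=[-] asks=[#4:7@95]
After op 9 [order #5] limit_sell(price=98, qty=9): fills=none; bids=[-] asks=[#4:7@95 #5:9@98]
After op 10 [order #6] limit_sell(price=104, qty=2): fills=none; bids=[-] asks=[#4:7@95 #5:9@98 #6:2@104]
After op 11 [order #100] limit_sell(price=100, qty=5): fills=none; bids=[-] asks=[#4:7@95 #5:9@98 #100:5@100 #6:2@104]
After op 12 [order #101] limit_buy(price=105, qty=5): fills=#101x#4:5@95; bids=[-] asks=[#4:2@95 #5:9@98 #100:5@100 #6:2@104]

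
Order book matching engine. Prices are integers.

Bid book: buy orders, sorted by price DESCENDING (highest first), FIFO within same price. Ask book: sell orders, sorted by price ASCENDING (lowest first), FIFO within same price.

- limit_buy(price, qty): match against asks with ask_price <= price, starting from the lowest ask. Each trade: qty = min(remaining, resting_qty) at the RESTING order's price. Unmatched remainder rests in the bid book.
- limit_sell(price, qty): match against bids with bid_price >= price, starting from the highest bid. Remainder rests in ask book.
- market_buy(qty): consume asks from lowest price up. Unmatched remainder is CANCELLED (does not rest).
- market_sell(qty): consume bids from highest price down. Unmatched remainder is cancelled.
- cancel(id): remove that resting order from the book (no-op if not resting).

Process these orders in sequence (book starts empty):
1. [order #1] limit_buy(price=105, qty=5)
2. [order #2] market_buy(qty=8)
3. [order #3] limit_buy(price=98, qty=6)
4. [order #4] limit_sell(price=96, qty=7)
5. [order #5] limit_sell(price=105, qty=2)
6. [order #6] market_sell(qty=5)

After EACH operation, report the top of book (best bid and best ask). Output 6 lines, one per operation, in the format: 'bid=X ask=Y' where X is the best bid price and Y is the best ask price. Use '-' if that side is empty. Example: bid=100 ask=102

After op 1 [order #1] limit_buy(price=105, qty=5): fills=none; bids=[#1:5@105] asks=[-]
After op 2 [order #2] market_buy(qty=8): fills=none; bids=[#1:5@105] asks=[-]
After op 3 [order #3] limit_buy(price=98, qty=6): fills=none; bids=[#1:5@105 #3:6@98] asks=[-]
After op 4 [order #4] limit_sell(price=96, qty=7): fills=#1x#4:5@105 #3x#4:2@98; bids=[#3:4@98] asks=[-]
After op 5 [order #5] limit_sell(price=105, qty=2): fills=none; bids=[#3:4@98] asks=[#5:2@105]
After op 6 [order #6] market_sell(qty=5): fills=#3x#6:4@98; bids=[-] asks=[#5:2@105]

Answer: bid=105 ask=-
bid=105 ask=-
bid=105 ask=-
bid=98 ask=-
bid=98 ask=105
bid=- ask=105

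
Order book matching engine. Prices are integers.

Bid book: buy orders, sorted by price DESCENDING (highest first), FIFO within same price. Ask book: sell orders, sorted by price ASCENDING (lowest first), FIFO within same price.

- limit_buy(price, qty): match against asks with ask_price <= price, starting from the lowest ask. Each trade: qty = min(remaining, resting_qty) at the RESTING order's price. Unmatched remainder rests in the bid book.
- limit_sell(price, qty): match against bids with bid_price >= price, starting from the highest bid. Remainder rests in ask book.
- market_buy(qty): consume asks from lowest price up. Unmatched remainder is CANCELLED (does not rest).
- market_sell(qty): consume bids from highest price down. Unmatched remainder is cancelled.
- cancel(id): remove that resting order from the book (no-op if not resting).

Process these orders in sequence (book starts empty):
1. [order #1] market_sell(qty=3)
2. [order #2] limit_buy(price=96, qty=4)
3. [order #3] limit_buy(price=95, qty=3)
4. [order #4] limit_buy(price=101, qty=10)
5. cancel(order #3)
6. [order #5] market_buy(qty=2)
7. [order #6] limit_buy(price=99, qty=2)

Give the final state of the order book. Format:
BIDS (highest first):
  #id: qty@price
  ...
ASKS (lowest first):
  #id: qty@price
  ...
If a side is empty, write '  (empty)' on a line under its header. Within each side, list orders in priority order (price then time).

After op 1 [order #1] market_sell(qty=3): fills=none; bids=[-] asks=[-]
After op 2 [order #2] limit_buy(price=96, qty=4): fills=none; bids=[#2:4@96] asks=[-]
After op 3 [order #3] limit_buy(price=95, qty=3): fills=none; bids=[#2:4@96 #3:3@95] asks=[-]
After op 4 [order #4] limit_buy(price=101, qty=10): fills=none; bids=[#4:10@101 #2:4@96 #3:3@95] asks=[-]
After op 5 cancel(order #3): fills=none; bids=[#4:10@101 #2:4@96] asks=[-]
After op 6 [order #5] market_buy(qty=2): fills=none; bids=[#4:10@101 #2:4@96] asks=[-]
After op 7 [order #6] limit_buy(price=99, qty=2): fills=none; bids=[#4:10@101 #6:2@99 #2:4@96] asks=[-]

Answer: BIDS (highest first):
  #4: 10@101
  #6: 2@99
  #2: 4@96
ASKS (lowest first):
  (empty)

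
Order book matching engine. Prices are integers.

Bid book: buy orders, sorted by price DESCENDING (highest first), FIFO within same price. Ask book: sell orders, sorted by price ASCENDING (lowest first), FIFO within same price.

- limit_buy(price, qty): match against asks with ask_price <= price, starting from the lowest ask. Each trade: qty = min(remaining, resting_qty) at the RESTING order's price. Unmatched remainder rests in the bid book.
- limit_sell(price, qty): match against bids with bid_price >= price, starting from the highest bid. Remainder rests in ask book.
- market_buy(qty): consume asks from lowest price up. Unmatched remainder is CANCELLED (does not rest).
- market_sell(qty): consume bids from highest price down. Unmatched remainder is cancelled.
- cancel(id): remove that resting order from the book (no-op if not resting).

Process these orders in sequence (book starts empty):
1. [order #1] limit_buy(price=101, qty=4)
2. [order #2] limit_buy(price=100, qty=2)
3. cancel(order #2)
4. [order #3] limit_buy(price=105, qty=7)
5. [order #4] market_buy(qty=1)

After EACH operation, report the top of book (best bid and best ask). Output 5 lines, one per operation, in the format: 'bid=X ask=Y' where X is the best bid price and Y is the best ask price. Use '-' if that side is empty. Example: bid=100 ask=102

After op 1 [order #1] limit_buy(price=101, qty=4): fills=none; bids=[#1:4@101] asks=[-]
After op 2 [order #2] limit_buy(price=100, qty=2): fills=none; bids=[#1:4@101 #2:2@100] asks=[-]
After op 3 cancel(order #2): fills=none; bids=[#1:4@101] asks=[-]
After op 4 [order #3] limit_buy(price=105, qty=7): fills=none; bids=[#3:7@105 #1:4@101] asks=[-]
After op 5 [order #4] market_buy(qty=1): fills=none; bids=[#3:7@105 #1:4@101] asks=[-]

Answer: bid=101 ask=-
bid=101 ask=-
bid=101 ask=-
bid=105 ask=-
bid=105 ask=-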